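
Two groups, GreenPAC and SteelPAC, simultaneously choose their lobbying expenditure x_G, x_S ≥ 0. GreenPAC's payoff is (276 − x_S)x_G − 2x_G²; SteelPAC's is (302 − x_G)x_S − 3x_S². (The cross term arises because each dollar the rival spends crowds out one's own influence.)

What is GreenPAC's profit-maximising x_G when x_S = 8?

Expanding GreenPAC's payoff: 276x_G − x_Sx_G − 2x_G².
∂π/∂x_G = 276 − x_S − 4x_G = 0, so x_G = 69 − 0.25x_S.
At x_S = 8: x_G = 69 − 0.25·8 = 67.

67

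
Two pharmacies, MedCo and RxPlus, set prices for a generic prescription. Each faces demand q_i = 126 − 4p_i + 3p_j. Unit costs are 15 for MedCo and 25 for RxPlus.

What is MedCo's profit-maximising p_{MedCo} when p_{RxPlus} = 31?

34.875

MedCo's profit: π = (p_{MedCo} − 15)(126 − 4p_{MedCo} + 3p_{RxPlus}).
∂π/∂p_{MedCo} = 186 − 8p_{MedCo} + 3p_{RxPlus} = 0 ⇒ p_{MedCo} = 23.25 + 0.375p_{RxPlus}.
At p_{RxPlus} = 31: p_{MedCo} = 23.25 + 0.375·31 = 34.875.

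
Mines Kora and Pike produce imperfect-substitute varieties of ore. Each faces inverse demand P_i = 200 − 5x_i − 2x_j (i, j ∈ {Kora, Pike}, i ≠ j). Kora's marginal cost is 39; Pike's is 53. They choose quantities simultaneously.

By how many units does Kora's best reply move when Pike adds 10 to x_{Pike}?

Mine Kora's profit: π = x_{Kora}(200 − 5x_{Kora} − 2x_{Pike}) − 39x_{Kora}.
∂π/∂x_{Kora} = 161 − 10x_{Kora} − 2x_{Pike} = 0 ⇒ x_{Kora} = 16.1 − 0.2x_{Pike}.
The reaction-function slope is −0.2, so a 10-unit rise in x_{Pike} moves x_{Kora} by −0.2 × 10 = −2. Kora's best response falls — the actions are strategic substitutes.

-2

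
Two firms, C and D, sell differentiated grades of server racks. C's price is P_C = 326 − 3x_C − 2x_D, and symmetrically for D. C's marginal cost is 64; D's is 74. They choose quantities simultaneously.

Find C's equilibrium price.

Firm C's profit: π = x_C(326 − 3x_C − 2x_D) − 64x_C.
∂π/∂x_C = 262 − 6x_C − 2x_D = 0 ⇒ x_C = 131/3 − (1/3)x_D.
Similarly x_D = 42 − (1/3)x_C.
Solving the two reaction functions simultaneously: (1 − (−1/3)(−1/3))x_C = 131/3 − (1/3)·42, so (8/9)x_C = 89/3 and x_C = 33.375.
Then x_D = 42 − (1/3)·33.375 = 30.875.
P_C = 326 − 3·33.375 − 2·30.875 = 164.125.

164.125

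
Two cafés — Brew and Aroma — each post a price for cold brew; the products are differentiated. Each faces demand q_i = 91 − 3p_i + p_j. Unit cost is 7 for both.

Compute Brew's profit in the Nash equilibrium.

711.48

Brew's profit: π = (p_{Brew} − 7)(91 − 3p_{Brew} + p_{Aroma}).
∂π/∂p_{Brew} = 112 − 6p_{Brew} + p_{Aroma} = 0 ⇒ p_{Brew} = 56/3 + (1/6)p_{Aroma}.
By symmetry p_{Aroma} = p_{Brew}; substituting into the reaction function, (5/6)p_{Brew} = 56/3 and p_{Brew} = 22.4.
q_{Brew} = 91 − 3·22.4 + 22.4 = 46.2.
Profit = (22.4 − 7)·46.2 = 711.48.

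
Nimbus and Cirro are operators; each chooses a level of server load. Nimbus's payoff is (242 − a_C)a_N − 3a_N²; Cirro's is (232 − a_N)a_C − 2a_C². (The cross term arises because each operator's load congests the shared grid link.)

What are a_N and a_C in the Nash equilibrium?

32, 50

Expanding Nimbus's payoff: 242a_N − a_Ca_N − 3a_N².
∂π/∂a_N = 242 − a_C − 6a_N = 0, so a_N = 121/3 − (1/6)a_C.
Likewise for Cirro: a_C = 58 − 0.25a_N.
Solving the two reaction functions simultaneously: (1 − (−1/6)(−0.25))a_N = 121/3 − (1/6)·58, so (23/24)a_N = 92/3 and a_N = 32.
Then a_C = 58 − 0.25·32 = 50.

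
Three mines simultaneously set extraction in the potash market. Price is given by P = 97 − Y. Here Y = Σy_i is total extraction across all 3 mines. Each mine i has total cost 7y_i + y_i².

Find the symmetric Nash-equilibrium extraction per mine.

15

A representative mine's profit is π_i = y_i(97 − Y) − 7y_i − y_i², with Y = y_i + Σ_{j≠i} y_j.
First-order condition: 90 − 4y_i − Σ_{j≠i} y_j = 0.
Imposing symmetry (y_j = y for all j) turns Σ_{j≠i} y_j into 2y, so 90 = 6y and y = 15.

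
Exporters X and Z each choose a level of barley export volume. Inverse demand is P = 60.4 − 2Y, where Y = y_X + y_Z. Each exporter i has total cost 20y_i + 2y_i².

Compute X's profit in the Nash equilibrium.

Exporter X's profit: π = y_X(60.4 − 2(y_X + y_Z)) − 20y_X − 2y_X².
∂π/∂y_X = 40.4 − 8y_X − 2y_Z = 0, so y_X = 5.05 − 0.25y_Z.
Setting y_X = y_Z in the reaction function: y_X = 5.05 − 0.25y_X, so y_X = 5.05 / 1.25 = 4.04.
Price P = 60.4 − 2·8.08 = 44.24.
X's profit: (44.24 − 20)·4.04 − 2(4.04)² = 65.2864.

65.2864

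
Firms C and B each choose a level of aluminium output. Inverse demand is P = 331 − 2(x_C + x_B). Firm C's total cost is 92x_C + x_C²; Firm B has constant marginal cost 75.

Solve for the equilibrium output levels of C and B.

22.2, 52.9

Firm C's profit: π = x_C(331 − 2(x_C + x_B)) − 92x_C − x_C².
∂π/∂x_C = 239 − 6x_C − 2x_B = 0, so x_C = 239/6 − (1/3)x_B.
For B: ∂π/∂x_B = 256 − 4x_B − 2x_C = 0 ⇒ x_B = 64 − 0.5x_C.
Solving the two reaction functions simultaneously: (1 − (−1/3)(−0.5))x_C = 239/6 − (1/3)·64, so (5/6)x_C = 18.5 and x_C = 22.2.
Then x_B = 64 − 0.5·22.2 = 52.9.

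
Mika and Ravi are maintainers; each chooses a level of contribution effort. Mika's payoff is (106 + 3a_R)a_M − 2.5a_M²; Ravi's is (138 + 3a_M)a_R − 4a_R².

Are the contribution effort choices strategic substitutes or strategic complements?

strategic complements

Expanding Mika's payoff: 106a_M + 3a_Ra_M − 2.5a_M².
∂π/∂a_M = 106 + 3a_R − 5a_M = 0, so a_M = 21.2 + 0.6a_R.
The best-response slope da_M/da_R = 0.6 > 0: the reaction function is upward-sloping, so the choices are strategic complements.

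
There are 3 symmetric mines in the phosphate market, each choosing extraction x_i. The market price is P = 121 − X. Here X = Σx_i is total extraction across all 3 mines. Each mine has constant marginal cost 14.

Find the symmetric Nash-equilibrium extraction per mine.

26.75

A representative mine's profit is π_i = x_i(121 − X) − 14x_i, with X = x_i + Σ_{j≠i} x_j.
First-order condition: 107 − 2x_i − Σ_{j≠i} x_j = 0.
In a symmetric equilibrium every mine chooses the same x, so Σ_{j≠i} x_j = 2x. The condition becomes 107 − 4x = 0, giving x = 107/4 = 26.75.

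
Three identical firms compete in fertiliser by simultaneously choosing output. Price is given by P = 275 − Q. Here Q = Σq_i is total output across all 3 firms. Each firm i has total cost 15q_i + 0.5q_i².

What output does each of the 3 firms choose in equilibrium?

A representative firm's profit is π_i = q_i(275 − Q) − 15q_i − 0.5q_i², with Q = q_i + Σ_{j≠i} q_j.
First-order condition: 260 − 3q_i − Σ_{j≠i} q_j = 0.
Imposing symmetry (q_j = q for all j) turns Σ_{j≠i} q_j into 2q, so 260 = 5q and q = 52.

52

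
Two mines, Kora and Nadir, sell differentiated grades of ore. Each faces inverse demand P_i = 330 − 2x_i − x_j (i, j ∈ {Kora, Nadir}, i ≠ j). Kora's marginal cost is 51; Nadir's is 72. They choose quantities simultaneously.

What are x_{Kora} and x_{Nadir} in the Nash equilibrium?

57.2, 50.2

Mine Kora's profit: π = x_{Kora}(330 − 2x_{Kora} − x_{Nadir}) − 51x_{Kora}.
∂π/∂x_{Kora} = 279 − 4x_{Kora} − x_{Nadir} = 0 ⇒ x_{Kora} = 69.75 − 0.25x_{Nadir}.
Similarly x_{Nadir} = 64.5 − 0.25x_{Kora}.
Plugging x_{Nadir} into Kora's best response: x_{Kora} = 69.75 − 0.25(64.5 − 0.25x_{Kora}) ⇒ 0.9375x_{Kora} = 53.625, so x_{Kora} = 57.2.
Then x_{Nadir} = 64.5 − 0.25·57.2 = 50.2.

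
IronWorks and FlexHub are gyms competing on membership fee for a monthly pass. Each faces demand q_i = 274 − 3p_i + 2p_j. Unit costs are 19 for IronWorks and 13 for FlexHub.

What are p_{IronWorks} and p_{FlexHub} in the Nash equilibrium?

81.625, 79.375

IronWorks's profit: π = (p_{IronWorks} − 19)(274 − 3p_{IronWorks} + 2p_{FlexHub}).
∂π/∂p_{IronWorks} = 331 − 6p_{IronWorks} + 2p_{FlexHub} = 0 ⇒ p_{IronWorks} = 331/6 + (1/3)p_{FlexHub}.
Similarly p_{FlexHub} = 313/6 + (1/3)p_{IronWorks}.
Plugging p_{FlexHub} into IronWorks's best response: p_{IronWorks} = 331/6 + (1/3)(313/6 + (1/3)p_{IronWorks}) ⇒ (8/9)p_{IronWorks} = 653/9, so p_{IronWorks} = 81.625.
Then p_{FlexHub} = 313/6 + (1/3)·81.625 = 79.375.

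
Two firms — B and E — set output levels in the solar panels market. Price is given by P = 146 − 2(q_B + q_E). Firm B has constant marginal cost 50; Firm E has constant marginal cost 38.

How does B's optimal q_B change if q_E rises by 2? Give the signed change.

-1

Firm B's profit: π = q_B(146 − 2(q_B + q_E)) − 50q_B.
∂π/∂q_B = 96 − 4q_B − 2q_E = 0, so q_B = 24 − 0.5q_E.
The reaction-function slope is −0.5, so a 2-unit rise in q_E moves q_B by −0.5 × 2 = −1. B's best response falls — the actions are strategic substitutes.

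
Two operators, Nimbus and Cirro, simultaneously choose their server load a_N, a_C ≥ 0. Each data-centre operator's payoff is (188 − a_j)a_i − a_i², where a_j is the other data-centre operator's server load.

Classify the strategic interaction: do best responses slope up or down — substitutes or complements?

strategic substitutes

Nimbus's payoff is (188 − a_C)a_N − a_N².
∂π/∂a_N = 188 − a_C − 2a_N = 0, so a_N = 94 − 0.5a_C.
The best-response slope da_N/da_C = −0.5 < 0: the reaction function is downward-sloping, so the choices are strategic substitutes.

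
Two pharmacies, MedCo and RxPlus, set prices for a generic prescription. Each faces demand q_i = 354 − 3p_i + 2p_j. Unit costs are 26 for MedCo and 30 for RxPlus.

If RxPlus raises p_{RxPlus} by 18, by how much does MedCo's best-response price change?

6

MedCo's profit: π = (p_{MedCo} − 26)(354 − 3p_{MedCo} + 2p_{RxPlus}).
∂π/∂p_{MedCo} = 432 − 6p_{MedCo} + 2p_{RxPlus} = 0 ⇒ p_{MedCo} = 72 + (1/3)p_{RxPlus}.
The reaction-function slope is 1/3, so an 18-unit rise in p_{RxPlus} moves p_{MedCo} by 1/3 × 18 = 6. MedCo's best response rises — the actions are strategic complements.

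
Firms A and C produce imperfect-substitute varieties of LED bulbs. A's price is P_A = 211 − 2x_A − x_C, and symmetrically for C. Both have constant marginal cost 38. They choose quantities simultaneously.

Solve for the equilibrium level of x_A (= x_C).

Firm A's profit: π = x_A(211 − 2x_A − x_C) − 38x_A.
∂π/∂x_A = 173 − 4x_A − x_C = 0 ⇒ x_A = 43.25 − 0.25x_C.
The game is symmetric, so in equilibrium x_C = x_A: the reaction function gives 1.25x_A = 43.25, hence x_A = 34.6.

34.6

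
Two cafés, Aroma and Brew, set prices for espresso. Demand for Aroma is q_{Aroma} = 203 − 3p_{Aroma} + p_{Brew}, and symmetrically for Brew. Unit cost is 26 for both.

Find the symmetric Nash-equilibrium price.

Aroma's profit: π = (p_{Aroma} − 26)(203 − 3p_{Aroma} + p_{Brew}).
∂π/∂p_{Aroma} = 281 − 6p_{Aroma} + p_{Brew} = 0 ⇒ p_{Aroma} = 281/6 + (1/6)p_{Brew}.
Setting p_{Aroma} = p_{Brew} in the reaction function: p_{Aroma} = 281/6 + (1/6)p_{Aroma}, so p_{Aroma} = (281/6) / (5/6) = 56.2.

56.2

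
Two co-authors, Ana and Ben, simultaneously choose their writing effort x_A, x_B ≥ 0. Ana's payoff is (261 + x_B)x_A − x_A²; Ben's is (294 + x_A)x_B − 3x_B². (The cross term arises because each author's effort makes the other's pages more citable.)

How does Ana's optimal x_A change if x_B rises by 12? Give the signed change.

Expanding Ana's payoff: 261x_A + x_Bx_A − x_A².
∂π/∂x_A = 261 + x_B − 2x_A = 0, so x_A = 130.5 + 0.5x_B.
The reaction-function slope is 0.5, so a 12-unit rise in x_B moves x_A by 0.5 × 12 = 6. Ana's best response rises — the actions are strategic complements.

6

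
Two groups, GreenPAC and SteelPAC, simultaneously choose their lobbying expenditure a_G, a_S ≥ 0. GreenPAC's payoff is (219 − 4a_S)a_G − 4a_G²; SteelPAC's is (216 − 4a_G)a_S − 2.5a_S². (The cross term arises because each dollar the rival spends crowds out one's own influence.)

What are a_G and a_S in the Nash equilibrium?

Expanding GreenPAC's payoff: 219a_G − 4a_Sa_G − 4a_G².
∂π/∂a_G = 219 − 4a_S − 8a_G = 0, so a_G = 27.375 − 0.5a_S.
Likewise for SteelPAC: a_S = 43.2 − 0.8a_G.
Solving the two reaction functions simultaneously: (1 − (−0.5)(−0.8))a_G = 27.375 − 0.5·43.2, so 0.6a_G = 5.775 and a_G = 9.625.
Then a_S = 43.2 − 0.8·9.625 = 35.5.

9.625, 35.5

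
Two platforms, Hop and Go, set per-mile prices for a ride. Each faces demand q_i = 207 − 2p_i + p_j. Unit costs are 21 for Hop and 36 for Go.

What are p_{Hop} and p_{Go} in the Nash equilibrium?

Hop's profit: π = (p_{Hop} − 21)(207 − 2p_{Hop} + p_{Go}).
∂π/∂p_{Hop} = 249 − 4p_{Hop} + p_{Go} = 0 ⇒ p_{Hop} = 62.25 + 0.25p_{Go}.
Similarly p_{Go} = 69.75 + 0.25p_{Hop}.
Plugging p_{Go} into Hop's best response: p_{Hop} = 62.25 + 0.25(69.75 + 0.25p_{Hop}) ⇒ 0.9375p_{Hop} = 79.6875, so p_{Hop} = 85.
Then p_{Go} = 69.75 + 0.25·85 = 91.

85, 91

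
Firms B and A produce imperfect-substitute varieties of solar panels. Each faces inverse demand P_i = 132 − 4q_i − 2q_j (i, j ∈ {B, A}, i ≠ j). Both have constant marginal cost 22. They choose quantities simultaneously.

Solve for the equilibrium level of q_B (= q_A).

11

Firm B's profit: π = q_B(132 − 4q_B − 2q_A) − 22q_B.
∂π/∂q_B = 110 − 8q_B − 2q_A = 0 ⇒ q_B = 13.75 − 0.25q_A.
Setting q_B = q_A in the reaction function: q_B = 13.75 − 0.25q_B, so q_B = 13.75 / 1.25 = 11.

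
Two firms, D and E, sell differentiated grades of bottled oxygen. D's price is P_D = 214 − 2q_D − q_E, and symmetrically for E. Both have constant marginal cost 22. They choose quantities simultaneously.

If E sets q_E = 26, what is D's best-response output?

41.5

Firm D's profit: π = q_D(214 − 2q_D − q_E) − 22q_D.
∂π/∂q_D = 192 − 4q_D − q_E = 0 ⇒ q_D = 48 − 0.25q_E.
At q_E = 26: q_D = 48 − 0.25·26 = 41.5.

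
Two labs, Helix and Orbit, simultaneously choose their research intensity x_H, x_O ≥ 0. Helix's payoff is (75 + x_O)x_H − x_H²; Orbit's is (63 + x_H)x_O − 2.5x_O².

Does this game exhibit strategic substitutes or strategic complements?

Expanding Helix's payoff: 75x_H + x_Ox_H − x_H².
∂π/∂x_H = 75 + x_O − 2x_H = 0, so x_H = 37.5 + 0.5x_O.
The best-response slope dx_H/dx_O = 0.5 > 0: the reaction function is upward-sloping, so the choices are strategic complements.

strategic complements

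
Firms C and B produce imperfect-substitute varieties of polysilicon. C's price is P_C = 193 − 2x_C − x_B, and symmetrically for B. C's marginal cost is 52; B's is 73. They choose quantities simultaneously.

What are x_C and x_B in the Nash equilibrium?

Firm C's profit: π = x_C(193 − 2x_C − x_B) − 52x_C.
∂π/∂x_C = 141 − 4x_C − x_B = 0 ⇒ x_C = 35.25 − 0.25x_B.
Similarly x_B = 30 − 0.25x_C.
Substituting the second reaction function into the first: x_C = 35.25 − 0.25(30 − 0.25x_C), which gives 0.9375x_C = 27.75 ⇒ x_C = 29.6.
Then x_B = 30 − 0.25·29.6 = 22.6.

29.6, 22.6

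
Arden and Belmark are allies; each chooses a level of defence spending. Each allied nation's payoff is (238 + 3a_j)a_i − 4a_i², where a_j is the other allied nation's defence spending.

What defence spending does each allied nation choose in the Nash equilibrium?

47.6

Arden's payoff is (238 + 3a_B)a_A − 4a_A².
∂π/∂a_A = 238 + 3a_B − 8a_A = 0, so a_A = 29.75 + 0.375a_B.
Setting a_A = a_B in the reaction function: a_A = 29.75 + 0.375a_A, so a_A = 29.75 / 0.625 = 47.6.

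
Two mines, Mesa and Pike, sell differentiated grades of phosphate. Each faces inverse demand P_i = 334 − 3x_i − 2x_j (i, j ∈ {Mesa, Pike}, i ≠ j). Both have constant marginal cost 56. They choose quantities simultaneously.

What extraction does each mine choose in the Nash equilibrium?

34.75

Mine Mesa's profit: π = x_{Mesa}(334 − 3x_{Mesa} − 2x_{Pike}) − 56x_{Mesa}.
∂π/∂x_{Mesa} = 278 − 6x_{Mesa} − 2x_{Pike} = 0 ⇒ x_{Mesa} = 139/3 − (1/3)x_{Pike}.
The game is symmetric, so in equilibrium x_{Pike} = x_{Mesa}: the reaction function gives (4/3)x_{Mesa} = 139/3, hence x_{Mesa} = 34.75.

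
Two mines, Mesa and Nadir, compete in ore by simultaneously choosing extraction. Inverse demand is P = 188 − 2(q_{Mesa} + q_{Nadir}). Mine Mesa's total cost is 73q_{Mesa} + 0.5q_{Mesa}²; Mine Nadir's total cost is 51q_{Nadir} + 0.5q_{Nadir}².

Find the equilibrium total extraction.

36

Mine Mesa's profit: π = q_{Mesa}(188 − 2(q_{Mesa} + q_{Nadir})) − 73q_{Mesa} − 0.5q_{Mesa}².
∂π/∂q_{Mesa} = 115 − 5q_{Mesa} − 2q_{Nadir} = 0, so q_{Mesa} = 23 − 0.4q_{Nadir}.
By the same steps for Nadir: q_{Nadir} = 27.4 − 0.4q_{Mesa}.
Substituting the second reaction function into the first: q_{Mesa} = 23 − 0.4(27.4 − 0.4q_{Mesa}), which gives 0.84q_{Mesa} = 12.04 ⇒ q_{Mesa} = 43/3.
Then q_{Nadir} = 27.4 − 0.4·(43/3) = 65/3.
Total extraction: 43/3 + 65/3 = 36.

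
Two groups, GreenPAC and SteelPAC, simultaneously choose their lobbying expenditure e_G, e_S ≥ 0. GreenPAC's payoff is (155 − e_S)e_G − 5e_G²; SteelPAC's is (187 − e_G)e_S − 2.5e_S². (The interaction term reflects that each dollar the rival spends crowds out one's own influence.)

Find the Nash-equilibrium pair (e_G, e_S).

Expanding GreenPAC's payoff: 155e_G − e_Se_G − 5e_G².
∂π/∂e_G = 155 − e_S − 10e_G = 0, so e_G = 15.5 − 0.1e_S.
Likewise for SteelPAC: e_S = 37.4 − 0.2e_G.
Solving the two reaction functions simultaneously: (1 − (−0.1)(−0.2))e_G = 15.5 − 0.1·37.4, so 0.98e_G = 11.76 and e_G = 12.
Then e_S = 37.4 − 0.2·12 = 35.

12, 35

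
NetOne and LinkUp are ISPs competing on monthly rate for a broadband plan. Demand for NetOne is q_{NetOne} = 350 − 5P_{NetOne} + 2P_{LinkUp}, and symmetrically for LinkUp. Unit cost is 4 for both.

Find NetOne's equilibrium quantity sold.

211.25

NetOne's profit: π = (P_{NetOne} − 4)(350 − 5P_{NetOne} + 2P_{LinkUp}).
∂π/∂P_{NetOne} = 370 − 10P_{NetOne} + 2P_{LinkUp} = 0 ⇒ P_{NetOne} = 37 + 0.2P_{LinkUp}.
The game is symmetric, so in equilibrium P_{LinkUp} = P_{NetOne}: the reaction function gives 0.8P_{NetOne} = 37, hence P_{NetOne} = 46.25.
q_{NetOne} = 350 − 5·46.25 + 2·46.25 = 211.25.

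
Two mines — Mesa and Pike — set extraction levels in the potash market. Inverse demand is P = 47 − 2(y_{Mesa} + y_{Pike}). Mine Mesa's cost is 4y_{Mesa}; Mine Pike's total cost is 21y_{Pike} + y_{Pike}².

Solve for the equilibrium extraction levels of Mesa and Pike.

Mine Mesa's profit: π = y_{Mesa}(47 − 2(y_{Mesa} + y_{Pike})) − 4y_{Mesa}.
∂π/∂y_{Mesa} = 43 − 4y_{Mesa} − 2y_{Pike} = 0, so y_{Mesa} = 10.75 − 0.5y_{Pike}.
For Pike: ∂π/∂y_{Pike} = 26 − 6y_{Pike} − 2y_{Mesa} = 0 ⇒ y_{Pike} = 13/3 − (1/3)y_{Mesa}.
Plugging y_{Pike} into Mesa's best response: y_{Mesa} = 10.75 − 0.5(13/3 − (1/3)y_{Mesa}) ⇒ (5/6)y_{Mesa} = 103/12, so y_{Mesa} = 10.3.
Then y_{Pike} = 13/3 − (1/3)·10.3 = 0.9.

10.3, 0.9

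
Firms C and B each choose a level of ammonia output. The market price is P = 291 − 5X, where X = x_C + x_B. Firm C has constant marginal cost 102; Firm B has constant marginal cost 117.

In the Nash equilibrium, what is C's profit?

Firm C's profit: π = x_C(291 − 5(x_C + x_B)) − 102x_C.
∂π/∂x_C = 189 − 10x_C − 5x_B = 0, so x_C = 18.9 − 0.5x_B.
By the same steps for B: x_B = 17.4 − 0.5x_C.
Solving the two reaction functions simultaneously: (1 − (−0.5)(−0.5))x_C = 18.9 − 0.5·17.4, so 0.75x_C = 10.2 and x_C = 13.6.
Then x_B = 17.4 − 0.5·13.6 = 10.6.
Price P = 291 − 5·24.2 = 170.
C's profit: (170 − 102)·13.6 = 924.8.

924.8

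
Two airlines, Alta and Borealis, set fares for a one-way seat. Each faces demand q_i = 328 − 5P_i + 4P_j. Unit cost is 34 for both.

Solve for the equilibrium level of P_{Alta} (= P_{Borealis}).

Alta's profit: π = (P_{Alta} − 34)(328 − 5P_{Alta} + 4P_{Borealis}).
∂π/∂P_{Alta} = 498 − 10P_{Alta} + 4P_{Borealis} = 0 ⇒ P_{Alta} = 49.8 + 0.4P_{Borealis}.
By symmetry P_{Borealis} = P_{Alta}; substituting into the reaction function, 0.6P_{Alta} = 49.8 and P_{Alta} = 83.

83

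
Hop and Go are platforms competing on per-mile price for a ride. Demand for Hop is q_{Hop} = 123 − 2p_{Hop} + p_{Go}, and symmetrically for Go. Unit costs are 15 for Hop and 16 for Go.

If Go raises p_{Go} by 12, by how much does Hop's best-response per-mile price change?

3

Hop's profit: π = (p_{Hop} − 15)(123 − 2p_{Hop} + p_{Go}).
∂π/∂p_{Hop} = 153 − 4p_{Hop} + p_{Go} = 0 ⇒ p_{Hop} = 38.25 + 0.25p_{Go}.
The reaction-function slope is 0.25, so a 12-unit rise in p_{Go} moves p_{Hop} by 0.25 × 12 = 3. Hop's best response rises — the actions are strategic complements.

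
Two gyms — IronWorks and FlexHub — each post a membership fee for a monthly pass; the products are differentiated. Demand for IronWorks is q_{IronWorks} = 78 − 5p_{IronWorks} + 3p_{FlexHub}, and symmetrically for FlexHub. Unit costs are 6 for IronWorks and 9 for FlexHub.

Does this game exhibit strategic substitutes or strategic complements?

strategic complements

IronWorks's profit: π = (p_{IronWorks} − 6)(78 − 5p_{IronWorks} + 3p_{FlexHub}).
∂π/∂p_{IronWorks} = 108 − 10p_{IronWorks} + 3p_{FlexHub} = 0 ⇒ p_{IronWorks} = 10.8 + 0.3p_{FlexHub}.
The best-response slope dp_{IronWorks}/dp_{FlexHub} = 0.3 > 0: the reaction function is upward-sloping, so the choices are strategic complements.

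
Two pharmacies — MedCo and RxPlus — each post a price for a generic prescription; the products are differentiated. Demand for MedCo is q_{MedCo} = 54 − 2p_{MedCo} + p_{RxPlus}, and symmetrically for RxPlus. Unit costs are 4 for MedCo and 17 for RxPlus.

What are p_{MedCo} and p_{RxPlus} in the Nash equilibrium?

MedCo's profit: π = (p_{MedCo} − 4)(54 − 2p_{MedCo} + p_{RxPlus}).
∂π/∂p_{MedCo} = 62 − 4p_{MedCo} + p_{RxPlus} = 0 ⇒ p_{MedCo} = 15.5 + 0.25p_{RxPlus}.
Similarly p_{RxPlus} = 22 + 0.25p_{MedCo}.
Substituting the second reaction function into the first: p_{MedCo} = 15.5 + 0.25(22 + 0.25p_{MedCo}), which gives 0.9375p_{MedCo} = 21 ⇒ p_{MedCo} = 22.4.
Then p_{RxPlus} = 22 + 0.25·22.4 = 27.6.

22.4, 27.6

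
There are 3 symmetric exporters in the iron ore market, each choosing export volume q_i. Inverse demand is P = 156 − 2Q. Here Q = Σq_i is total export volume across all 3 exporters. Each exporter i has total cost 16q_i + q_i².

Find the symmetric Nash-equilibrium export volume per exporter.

A representative exporter's profit is π_i = q_i(156 − 2Q) − 16q_i − q_i², with Q = q_i + Σ_{j≠i} q_j.
First-order condition: 140 − 6q_i − 2Σ_{j≠i} q_j = 0.
With identical exporters, set every q_j = q: then 140 − 6q − 4q = 0, i.e. q = 140/10 = 14.

14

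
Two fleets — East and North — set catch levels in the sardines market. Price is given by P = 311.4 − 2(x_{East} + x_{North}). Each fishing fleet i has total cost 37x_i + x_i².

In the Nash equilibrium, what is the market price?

174.2

Fishing fleet East's profit: π = x_{East}(311.4 − 2(x_{East} + x_{North})) − 37x_{East} − x_{East}².
∂π/∂x_{East} = 274.4 − 6x_{East} − 2x_{North} = 0, so x_{East} = 686/15 − (1/3)x_{North}.
The game is symmetric, so in equilibrium x_{North} = x_{East}: the reaction function gives (4/3)x_{East} = 686/15, hence x_{East} = 34.3.
Equilibrium price: P = 311.4 − 2·68.6 = 174.2.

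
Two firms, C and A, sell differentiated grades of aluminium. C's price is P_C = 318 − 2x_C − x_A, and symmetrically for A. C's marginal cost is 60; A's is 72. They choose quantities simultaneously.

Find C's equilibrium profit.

5491.52

Firm C's profit: π = x_C(318 − 2x_C − x_A) − 60x_C.
∂π/∂x_C = 258 − 4x_C − x_A = 0 ⇒ x_C = 64.5 − 0.25x_A.
Similarly x_A = 61.5 − 0.25x_C.
Solving the two reaction functions simultaneously: (1 − (−0.25)(−0.25))x_C = 64.5 − 0.25·61.5, so 0.9375x_C = 49.125 and x_C = 52.4.
Then x_A = 61.5 − 0.25·52.4 = 48.4.
P_C = 318 − 2·52.4 − 48.4 = 164.8.
Profit = (164.8 − 60)·52.4 = 5491.52.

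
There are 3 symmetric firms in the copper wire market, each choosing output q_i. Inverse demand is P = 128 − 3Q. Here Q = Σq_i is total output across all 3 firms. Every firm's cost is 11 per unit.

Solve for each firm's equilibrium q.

A representative firm's profit is π_i = q_i(128 − 3Q) − 11q_i, with Q = q_i + Σ_{j≠i} q_j.
First-order condition: 117 − 6q_i − 3Σ_{j≠i} q_j = 0.
With identical firms, set every q_j = q: then 117 − 6q − 6q = 0, i.e. q = 117/12 = 9.75.

9.75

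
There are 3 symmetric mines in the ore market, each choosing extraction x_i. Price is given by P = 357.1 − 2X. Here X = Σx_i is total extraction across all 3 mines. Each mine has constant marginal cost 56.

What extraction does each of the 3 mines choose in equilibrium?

37.6375

A representative mine's profit is π_i = x_i(357.1 − 2X) − 56x_i, with X = x_i + Σ_{j≠i} x_j.
First-order condition: 301.1 − 4x_i − 2Σ_{j≠i} x_j = 0.
In a symmetric equilibrium every mine chooses the same x, so Σ_{j≠i} x_j = 2x. The condition becomes 301.1 − 8x = 0, giving x = 301.1/8 = 37.6375.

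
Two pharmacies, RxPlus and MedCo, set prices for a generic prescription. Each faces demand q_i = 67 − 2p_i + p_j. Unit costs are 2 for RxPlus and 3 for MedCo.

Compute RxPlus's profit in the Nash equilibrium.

RxPlus's profit: π = (p_{RxPlus} − 2)(67 − 2p_{RxPlus} + p_{MedCo}).
∂π/∂p_{RxPlus} = 71 − 4p_{RxPlus} + p_{MedCo} = 0 ⇒ p_{RxPlus} = 17.75 + 0.25p_{MedCo}.
Similarly p_{MedCo} = 18.25 + 0.25p_{RxPlus}.
Solving the two reaction functions simultaneously: (1 − (0.25)(0.25))p_{RxPlus} = 17.75 + 0.25·18.25, so 0.9375p_{RxPlus} = 22.3125 and p_{RxPlus} = 23.8.
Then p_{MedCo} = 18.25 + 0.25·23.8 = 24.2.
q_{RxPlus} = 67 − 2·23.8 + 24.2 = 43.6.
Profit = (23.8 − 2)·43.6 = 950.48.

950.48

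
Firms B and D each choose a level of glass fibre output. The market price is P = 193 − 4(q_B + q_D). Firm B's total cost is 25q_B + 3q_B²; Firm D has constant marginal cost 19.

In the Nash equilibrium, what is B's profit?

318.9375

Firm B's profit: π = q_B(193 − 4(q_B + q_D)) − 25q_B − 3q_B².
∂π/∂q_B = 168 − 14q_B − 4q_D = 0, so q_B = 12 − (2/7)q_D.
For D: ∂π/∂q_D = 174 − 8q_D − 4q_B = 0 ⇒ q_D = 21.75 − 0.5q_B.
Substituting the second reaction function into the first: q_B = 12 − (2/7)(21.75 − 0.5q_B), which gives (6/7)q_B = 81/14 ⇒ q_B = 6.75.
Then q_D = 21.75 − 0.5·6.75 = 18.375.
Price P = 193 − 4·25.125 = 92.5.
B's profit: (92.5 − 25)·6.75 − 3(6.75)² = 318.9375.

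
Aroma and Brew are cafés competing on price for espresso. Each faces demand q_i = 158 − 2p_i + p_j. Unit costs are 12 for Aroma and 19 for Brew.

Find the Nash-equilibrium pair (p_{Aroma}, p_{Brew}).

61.6, 64.4

Aroma's profit: π = (p_{Aroma} − 12)(158 − 2p_{Aroma} + p_{Brew}).
∂π/∂p_{Aroma} = 182 − 4p_{Aroma} + p_{Brew} = 0 ⇒ p_{Aroma} = 45.5 + 0.25p_{Brew}.
Similarly p_{Brew} = 49 + 0.25p_{Aroma}.
Plugging p_{Brew} into Aroma's best response: p_{Aroma} = 45.5 + 0.25(49 + 0.25p_{Aroma}) ⇒ 0.9375p_{Aroma} = 57.75, so p_{Aroma} = 61.6.
Then p_{Brew} = 49 + 0.25·61.6 = 64.4.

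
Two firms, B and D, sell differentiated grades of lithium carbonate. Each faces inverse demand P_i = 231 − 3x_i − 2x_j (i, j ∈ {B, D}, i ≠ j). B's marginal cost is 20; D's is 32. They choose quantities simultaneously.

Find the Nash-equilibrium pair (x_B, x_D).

Firm B's profit: π = x_B(231 − 3x_B − 2x_D) − 20x_B.
∂π/∂x_B = 211 − 6x_B − 2x_D = 0 ⇒ x_B = 211/6 − (1/3)x_D.
Similarly x_D = 199/6 − (1/3)x_B.
Solving the two reaction functions simultaneously: (1 − (−1/3)(−1/3))x_B = 211/6 − (1/3)·(199/6), so (8/9)x_B = 217/9 and x_B = 27.125.
Then x_D = 199/6 − (1/3)·27.125 = 24.125.

27.125, 24.125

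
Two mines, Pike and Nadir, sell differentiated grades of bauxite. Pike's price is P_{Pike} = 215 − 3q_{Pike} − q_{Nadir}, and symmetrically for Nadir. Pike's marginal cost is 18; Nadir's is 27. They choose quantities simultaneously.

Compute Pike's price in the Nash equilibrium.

103.2

Mine Pike's profit: π = q_{Pike}(215 − 3q_{Pike} − q_{Nadir}) − 18q_{Pike}.
∂π/∂q_{Pike} = 197 − 6q_{Pike} − q_{Nadir} = 0 ⇒ q_{Pike} = 197/6 − (1/6)q_{Nadir}.
Similarly q_{Nadir} = 94/3 − (1/6)q_{Pike}.
Plugging q_{Nadir} into Pike's best response: q_{Pike} = 197/6 − (1/6)(94/3 − (1/6)q_{Pike}) ⇒ (35/36)q_{Pike} = 497/18, so q_{Pike} = 28.4.
Then q_{Nadir} = 94/3 − (1/6)·28.4 = 26.6.
P_{Pike} = 215 − 3·28.4 − 26.6 = 103.2.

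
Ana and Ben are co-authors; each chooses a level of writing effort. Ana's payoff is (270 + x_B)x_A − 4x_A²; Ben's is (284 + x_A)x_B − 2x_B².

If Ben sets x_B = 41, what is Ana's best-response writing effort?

Expanding Ana's payoff: 270x_A + x_Bx_A − 4x_A².
∂π/∂x_A = 270 + x_B − 8x_A = 0, so x_A = 33.75 + 0.125x_B.
At x_B = 41: x_A = 33.75 + 0.125·41 = 38.875.

38.875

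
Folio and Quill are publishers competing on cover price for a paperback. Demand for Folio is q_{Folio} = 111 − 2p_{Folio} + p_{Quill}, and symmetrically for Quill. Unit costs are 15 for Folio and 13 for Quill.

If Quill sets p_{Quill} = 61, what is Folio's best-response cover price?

Folio's profit: π = (p_{Folio} − 15)(111 − 2p_{Folio} + p_{Quill}).
∂π/∂p_{Folio} = 141 − 4p_{Folio} + p_{Quill} = 0 ⇒ p_{Folio} = 35.25 + 0.25p_{Quill}.
At p_{Quill} = 61: p_{Folio} = 35.25 + 0.25·61 = 50.5.

50.5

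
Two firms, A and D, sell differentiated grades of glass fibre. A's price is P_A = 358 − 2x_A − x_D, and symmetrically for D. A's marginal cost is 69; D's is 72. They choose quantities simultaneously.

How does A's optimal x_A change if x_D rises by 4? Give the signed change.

-1

Firm A's profit: π = x_A(358 − 2x_A − x_D) − 69x_A.
∂π/∂x_A = 289 − 4x_A − x_D = 0 ⇒ x_A = 72.25 − 0.25x_D.
The reaction-function slope is −0.25, so a 4-unit rise in x_D moves x_A by −0.25 × 4 = −1. A's best response falls — the actions are strategic substitutes.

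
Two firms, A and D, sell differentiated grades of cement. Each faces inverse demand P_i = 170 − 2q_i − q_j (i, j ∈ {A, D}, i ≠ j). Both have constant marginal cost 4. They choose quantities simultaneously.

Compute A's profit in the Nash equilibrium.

Firm A's profit: π = q_A(170 − 2q_A − q_D) − 4q_A.
∂π/∂q_A = 166 − 4q_A − q_D = 0 ⇒ q_A = 41.5 − 0.25q_D.
The game is symmetric, so in equilibrium q_D = q_A: the reaction function gives 1.25q_A = 41.5, hence q_A = 33.2.
P_A = 170 − 2·33.2 − 33.2 = 70.4.
Profit = (70.4 − 4)·33.2 = 2204.48.

2204.48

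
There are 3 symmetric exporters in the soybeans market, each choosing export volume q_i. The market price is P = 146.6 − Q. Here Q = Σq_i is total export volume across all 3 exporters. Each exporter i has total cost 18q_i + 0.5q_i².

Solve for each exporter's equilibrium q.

A representative exporter's profit is π_i = q_i(146.6 − Q) − 18q_i − 0.5q_i², with Q = q_i + Σ_{j≠i} q_j.
First-order condition: 128.6 − 3q_i − Σ_{j≠i} q_j = 0.
With identical exporters, set every q_j = q: then 128.6 − 3q − 2q = 0, i.e. q = 128.6/5 = 25.72.

25.72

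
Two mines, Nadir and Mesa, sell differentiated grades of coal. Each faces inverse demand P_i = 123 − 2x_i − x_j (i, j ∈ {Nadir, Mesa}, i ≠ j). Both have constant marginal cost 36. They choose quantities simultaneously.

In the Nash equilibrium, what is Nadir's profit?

Mine Nadir's profit: π = x_{Nadir}(123 − 2x_{Nadir} − x_{Mesa}) − 36x_{Nadir}.
∂π/∂x_{Nadir} = 87 − 4x_{Nadir} − x_{Mesa} = 0 ⇒ x_{Nadir} = 21.75 − 0.25x_{Mesa}.
Setting x_{Nadir} = x_{Mesa} in the reaction function: x_{Nadir} = 21.75 − 0.25x_{Nadir}, so x_{Nadir} = 21.75 / 1.25 = 17.4.
P_{Nadir} = 123 − 2·17.4 − 17.4 = 70.8.
Profit = (70.8 − 36)·17.4 = 605.52.

605.52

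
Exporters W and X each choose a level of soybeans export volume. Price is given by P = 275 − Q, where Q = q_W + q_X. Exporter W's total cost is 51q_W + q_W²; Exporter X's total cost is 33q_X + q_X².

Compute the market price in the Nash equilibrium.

Exporter W's profit: π = q_W(275 − (q_W + q_X)) − 51q_W − q_W².
∂π/∂q_W = 224 − 4q_W − q_X = 0, so q_W = 56 − 0.25q_X.
By the same steps for X: q_X = 60.5 − 0.25q_W.
Substituting the second reaction function into the first: q_W = 56 − 0.25(60.5 − 0.25q_W), which gives 0.9375q_W = 40.875 ⇒ q_W = 43.6.
Then q_X = 60.5 − 0.25·43.6 = 49.6.
Equilibrium price: P = 275 − 93.2 = 181.8.

181.8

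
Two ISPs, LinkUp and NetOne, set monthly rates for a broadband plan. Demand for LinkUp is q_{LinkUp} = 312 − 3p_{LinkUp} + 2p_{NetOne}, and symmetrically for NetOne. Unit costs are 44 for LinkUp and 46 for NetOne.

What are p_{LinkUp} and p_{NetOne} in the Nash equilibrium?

111.375, 112.125

LinkUp's profit: π = (p_{LinkUp} − 44)(312 − 3p_{LinkUp} + 2p_{NetOne}).
∂π/∂p_{LinkUp} = 444 − 6p_{LinkUp} + 2p_{NetOne} = 0 ⇒ p_{LinkUp} = 74 + (1/3)p_{NetOne}.
Similarly p_{NetOne} = 75 + (1/3)p_{LinkUp}.
Substituting the second reaction function into the first: p_{LinkUp} = 74 + (1/3)(75 + (1/3)p_{LinkUp}), which gives (8/9)p_{LinkUp} = 99 ⇒ p_{LinkUp} = 111.375.
Then p_{NetOne} = 75 + (1/3)·111.375 = 112.125.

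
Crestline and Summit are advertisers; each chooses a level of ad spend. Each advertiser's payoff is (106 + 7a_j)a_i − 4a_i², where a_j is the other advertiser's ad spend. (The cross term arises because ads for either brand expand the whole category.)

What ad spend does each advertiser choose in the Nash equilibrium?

106

Crestline's payoff is (106 + 7a_S)a_C − 4a_C².
∂π/∂a_C = 106 + 7a_S − 8a_C = 0, so a_C = 13.25 + 0.875a_S.
The game is symmetric, so in equilibrium a_S = a_C: the reaction function gives 0.125a_C = 13.25, hence a_C = 106.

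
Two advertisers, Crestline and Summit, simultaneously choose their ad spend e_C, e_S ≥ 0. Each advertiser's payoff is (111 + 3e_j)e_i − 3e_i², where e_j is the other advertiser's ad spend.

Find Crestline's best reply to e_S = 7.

22

Crestline's payoff is (111 + 3e_S)e_C − 3e_C².
∂π/∂e_C = 111 + 3e_S − 6e_C = 0, so e_C = 18.5 + 0.5e_S.
At e_S = 7: e_C = 18.5 + 0.5·7 = 22.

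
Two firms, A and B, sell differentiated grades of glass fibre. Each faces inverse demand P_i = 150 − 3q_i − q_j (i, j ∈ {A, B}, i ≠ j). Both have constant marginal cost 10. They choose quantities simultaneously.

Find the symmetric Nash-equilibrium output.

20

Firm A's profit: π = q_A(150 − 3q_A − q_B) − 10q_A.
∂π/∂q_A = 140 − 6q_A − q_B = 0 ⇒ q_A = 70/3 − (1/6)q_B.
By symmetry q_B = q_A; substituting into the reaction function, (7/6)q_A = 70/3 and q_A = 20.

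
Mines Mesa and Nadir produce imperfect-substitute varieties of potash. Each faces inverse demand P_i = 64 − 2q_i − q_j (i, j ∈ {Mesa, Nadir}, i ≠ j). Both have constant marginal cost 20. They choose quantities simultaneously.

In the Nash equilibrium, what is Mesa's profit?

154.88

Mine Mesa's profit: π = q_{Mesa}(64 − 2q_{Mesa} − q_{Nadir}) − 20q_{Mesa}.
∂π/∂q_{Mesa} = 44 − 4q_{Mesa} − q_{Nadir} = 0 ⇒ q_{Mesa} = 11 − 0.25q_{Nadir}.
Setting q_{Mesa} = q_{Nadir} in the reaction function: q_{Mesa} = 11 − 0.25q_{Mesa}, so q_{Mesa} = 11 / 1.25 = 8.8.
P_{Mesa} = 64 − 2·8.8 − 8.8 = 37.6.
Profit = (37.6 − 20)·8.8 = 154.88.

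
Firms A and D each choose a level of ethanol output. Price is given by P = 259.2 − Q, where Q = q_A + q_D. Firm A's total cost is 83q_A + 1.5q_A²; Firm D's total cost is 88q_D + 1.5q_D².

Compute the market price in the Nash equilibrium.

Firm A's profit: π = q_A(259.2 − (q_A + q_D)) − 83q_A − 1.5q_A².
∂π/∂q_A = 176.2 − 5q_A − q_D = 0, so q_A = 35.24 − 0.2q_D.
By the same steps for D: q_D = 34.24 − 0.2q_A.
Substituting the second reaction function into the first: q_A = 35.24 − 0.2(34.24 − 0.2q_A), which gives 0.96q_A = 28.392 ⇒ q_A = 29.575.
Then q_D = 34.24 − 0.2·29.575 = 28.325.
Equilibrium price: P = 259.2 − 57.9 = 201.3.

201.3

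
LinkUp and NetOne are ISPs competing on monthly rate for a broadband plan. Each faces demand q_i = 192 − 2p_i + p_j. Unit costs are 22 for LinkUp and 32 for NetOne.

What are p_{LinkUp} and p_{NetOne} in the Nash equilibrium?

80, 84

LinkUp's profit: π = (p_{LinkUp} − 22)(192 − 2p_{LinkUp} + p_{NetOne}).
∂π/∂p_{LinkUp} = 236 − 4p_{LinkUp} + p_{NetOne} = 0 ⇒ p_{LinkUp} = 59 + 0.25p_{NetOne}.
Similarly p_{NetOne} = 64 + 0.25p_{LinkUp}.
Solving the two reaction functions simultaneously: (1 − (0.25)(0.25))p_{LinkUp} = 59 + 0.25·64, so 0.9375p_{LinkUp} = 75 and p_{LinkUp} = 80.
Then p_{NetOne} = 64 + 0.25·80 = 84.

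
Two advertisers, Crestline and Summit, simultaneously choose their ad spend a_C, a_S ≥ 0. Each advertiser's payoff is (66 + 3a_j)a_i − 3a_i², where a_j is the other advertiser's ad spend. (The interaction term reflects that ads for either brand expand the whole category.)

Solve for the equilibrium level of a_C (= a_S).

22

Crestline's payoff is (66 + 3a_S)a_C − 3a_C².
∂π/∂a_C = 66 + 3a_S − 6a_C = 0, so a_C = 11 + 0.5a_S.
By symmetry a_S = a_C; substituting into the reaction function, 0.5a_C = 11 and a_C = 22.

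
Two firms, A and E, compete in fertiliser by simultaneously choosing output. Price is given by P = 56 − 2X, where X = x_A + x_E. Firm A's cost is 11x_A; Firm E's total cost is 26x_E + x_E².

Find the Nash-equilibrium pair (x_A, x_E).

Firm A's profit: π = x_A(56 − 2(x_A + x_E)) − 11x_A.
∂π/∂x_A = 45 − 4x_A − 2x_E = 0, so x_A = 11.25 − 0.5x_E.
For E: ∂π/∂x_E = 30 − 6x_E − 2x_A = 0 ⇒ x_E = 5 − (1/3)x_A.
Plugging x_E into A's best response: x_A = 11.25 − 0.5(5 − (1/3)x_A) ⇒ (5/6)x_A = 8.75, so x_A = 10.5.
Then x_E = 5 − (1/3)·10.5 = 1.5.

10.5, 1.5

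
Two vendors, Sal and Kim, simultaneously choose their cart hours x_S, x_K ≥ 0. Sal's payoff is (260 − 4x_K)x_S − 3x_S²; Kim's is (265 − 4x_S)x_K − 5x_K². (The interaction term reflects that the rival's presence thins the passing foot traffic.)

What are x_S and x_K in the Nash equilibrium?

Expanding Sal's payoff: 260x_S − 4x_Kx_S − 3x_S².
∂π/∂x_S = 260 − 4x_K − 6x_S = 0, so x_S = 130/3 − (2/3)x_K.
Likewise for Kim: x_K = 26.5 − 0.4x_S.
Plugging x_K into Sal's best response: x_S = 130/3 − (2/3)(26.5 − 0.4x_S) ⇒ (11/15)x_S = 77/3, so x_S = 35.
Then x_K = 26.5 − 0.4·35 = 12.5.

35, 12.5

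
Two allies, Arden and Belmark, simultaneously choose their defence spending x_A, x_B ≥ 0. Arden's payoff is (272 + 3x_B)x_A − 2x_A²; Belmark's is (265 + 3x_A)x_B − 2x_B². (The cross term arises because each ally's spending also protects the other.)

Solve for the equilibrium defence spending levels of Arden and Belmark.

Expanding Arden's payoff: 272x_A + 3x_Bx_A − 2x_A².
∂π/∂x_A = 272 + 3x_B − 4x_A = 0, so x_A = 68 + 0.75x_B.
Likewise for Belmark: x_B = 66.25 + 0.75x_A.
Plugging x_B into Arden's best response: x_A = 68 + 0.75(66.25 + 0.75x_A) ⇒ 0.4375x_A = 117.6875, so x_A = 269.
Then x_B = 66.25 + 0.75·269 = 268.

269, 268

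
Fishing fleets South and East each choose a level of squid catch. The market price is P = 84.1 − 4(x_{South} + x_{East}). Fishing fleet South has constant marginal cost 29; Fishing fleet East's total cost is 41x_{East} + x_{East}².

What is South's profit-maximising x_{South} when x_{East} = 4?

4.8875

Fishing fleet South's profit: π = x_{South}(84.1 − 4(x_{South} + x_{East})) − 29x_{South}.
∂π/∂x_{South} = 55.1 − 8x_{South} − 4x_{East} = 0, so x_{South} = 6.8875 − 0.5x_{East}.
At x_{East} = 4: x_{South} = 6.8875 − 0.5·4 = 4.8875.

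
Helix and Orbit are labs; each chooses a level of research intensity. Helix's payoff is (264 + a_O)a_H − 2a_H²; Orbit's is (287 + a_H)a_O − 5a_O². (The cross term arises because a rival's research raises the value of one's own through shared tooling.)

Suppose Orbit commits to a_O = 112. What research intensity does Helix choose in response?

94

Expanding Helix's payoff: 264a_H + a_Oa_H − 2a_H².
∂π/∂a_H = 264 + a_O − 4a_H = 0, so a_H = 66 + 0.25a_O.
At a_O = 112: a_H = 66 + 0.25·112 = 94.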